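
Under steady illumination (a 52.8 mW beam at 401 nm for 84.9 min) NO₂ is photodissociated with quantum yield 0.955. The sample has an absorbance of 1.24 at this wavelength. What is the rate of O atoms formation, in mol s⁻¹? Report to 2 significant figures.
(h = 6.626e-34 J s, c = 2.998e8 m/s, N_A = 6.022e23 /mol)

Photon energy at 401 nm: hc/λ = (6.626e-34)(2.998e8)/(401e-9) = 4.954e-19 J.
Energy delivered: (52.8 mW)(5094 s) = 269.0 J.
Photons incident: 269.0 / 4.954e-19 = 5.430e20, i.e. 5.430e20/6.022e23 = 9.017e-4 mol.
Fraction absorbed: 1 − 10^(−1.24) = 0.9425.
Photons absorbed: 0.9425 × 9.017e-4 = 8.499e-4 mol.
Product formed: 0.955 × 8.499e-4 = 8.117e-4 mol.
Rate: 8.117e-4 / 5094 s = 1.6e-7 mol s⁻¹.

1.6e-7 mol s⁻¹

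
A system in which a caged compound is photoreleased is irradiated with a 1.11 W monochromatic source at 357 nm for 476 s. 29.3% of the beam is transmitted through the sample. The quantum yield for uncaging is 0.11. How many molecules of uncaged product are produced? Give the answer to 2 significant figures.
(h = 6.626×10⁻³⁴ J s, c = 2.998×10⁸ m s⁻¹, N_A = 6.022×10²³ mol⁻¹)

Photon energy at 357 nm: hc/λ = (6.626×10⁻³⁴)(2.998×10⁸)/(357×10⁻⁹) = 5.564×10⁻¹⁹ J.
Energy delivered: (1.11 W)(476 s) = 528.4 J.
Photons incident: 528.4 / 5.564×10⁻¹⁹ = 9.497×10²⁰, i.e. 9.497×10²⁰/6.022×10²³ = 0.001577 mol.
Fraction absorbed: 1 − 29.3/100 = 0.7070.
Photons absorbed: 0.7070 × 0.001577 = 0.001115 mol.
Product: Φ × n_abs = 0.11 × 0.001115 = 1.227×10⁻⁴ mol.
As a count: 1.227×10⁻⁴ × 6.022×10²³ = 7.4×10¹⁹.

7.4×10¹⁹ molecules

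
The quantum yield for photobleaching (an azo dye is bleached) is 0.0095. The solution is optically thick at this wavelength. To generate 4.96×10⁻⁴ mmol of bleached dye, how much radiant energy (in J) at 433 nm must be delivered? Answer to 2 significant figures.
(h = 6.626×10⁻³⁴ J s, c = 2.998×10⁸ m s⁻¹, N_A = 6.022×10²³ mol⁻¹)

14 J

Product: 4.96×10⁻⁴ mmol = 4.96×10⁻⁷ mol.
Photons that must be absorbed: 4.96×10⁻⁷ / 0.0095 = 5.221×10⁻⁵ mol.
Photon energy: hc/λ = 4.588×10⁻¹⁹ J; per mole, 2.763×10⁵ J mol⁻¹.
Energy required: 5.221×10⁻⁵ × 2.763×10⁵ = 14 J.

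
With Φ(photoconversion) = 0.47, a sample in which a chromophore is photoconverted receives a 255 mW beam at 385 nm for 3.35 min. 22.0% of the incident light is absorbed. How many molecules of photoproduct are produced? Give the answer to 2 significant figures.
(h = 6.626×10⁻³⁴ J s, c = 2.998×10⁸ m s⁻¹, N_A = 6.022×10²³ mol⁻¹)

1.0×10¹⁹ molecules

Photon energy at 385 nm: hc/λ = (6.626×10⁻³⁴)(2.998×10⁸)/(385×10⁻⁹) = 5.160×10⁻¹⁹ J.
Energy delivered: (255 mW)(201 s) = 51.26 J.
Photons incident: 51.26 / 5.160×10⁻¹⁹ = 9.934×10¹⁹, i.e. 9.934×10¹⁹/6.022×10²³ = 1.650×10⁻⁴ mol.
Photons absorbed: 0.220 × 1.650×10⁻⁴ = 3.630×10⁻⁵ mol.
Product: Φ × n_abs = 0.47 × 3.630×10⁻⁵ = 1.706×10⁻⁵ mol.
As a count: 1.706×10⁻⁵ × 6.022×10²³ = 1.0×10¹⁹.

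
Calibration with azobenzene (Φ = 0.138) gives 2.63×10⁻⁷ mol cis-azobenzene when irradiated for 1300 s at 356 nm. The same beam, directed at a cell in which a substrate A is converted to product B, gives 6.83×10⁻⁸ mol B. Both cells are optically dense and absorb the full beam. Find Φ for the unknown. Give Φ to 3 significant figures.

Photons absorbed by the actinometer: 2.63×10⁻⁷ / 0.138 = 1.906×10⁻⁶ mol.
Φ(unknown) = 6.83×10⁻⁸ / 1.906×10⁻⁶ = 0.0358.

Φ = 0.0358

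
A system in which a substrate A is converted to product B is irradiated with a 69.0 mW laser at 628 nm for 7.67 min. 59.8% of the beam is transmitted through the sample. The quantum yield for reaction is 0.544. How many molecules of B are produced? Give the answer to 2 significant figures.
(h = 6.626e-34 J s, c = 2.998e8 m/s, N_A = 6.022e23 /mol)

Photon energy at 628 nm: hc/λ = (6.626e-34)(2.998e8)/(628e-9) = 3.163e-19 J.
Energy delivered: (69.0 mW)(460.2 s) = 31.75 J.
Photons incident: 31.75 / 3.163e-19 = 1.004e20, i.e. 1.004e20/6.022e23 = 1.667e-4 mol.
Fraction absorbed: 1 − 59.8/100 = 0.4020.
Photons absorbed: 0.4020 × 1.667e-4 = 6.701e-5 mol.
Product: Φ × n_abs = 0.544 × 6.701e-5 = 3.645e-5 mol.
As a count: 3.645e-5 × 6.022e23 = 2.2e19.

2.2e19 molecules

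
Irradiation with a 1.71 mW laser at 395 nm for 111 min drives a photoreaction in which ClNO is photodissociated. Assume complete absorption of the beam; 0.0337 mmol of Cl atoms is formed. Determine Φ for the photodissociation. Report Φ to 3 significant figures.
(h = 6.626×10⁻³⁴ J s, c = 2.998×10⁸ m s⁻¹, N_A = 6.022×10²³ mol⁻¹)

Φ = 0.896

Product: 0.0337 mmol = 3.37×10⁻⁵ mol.
Photon energy at 395 nm: hc/λ = (6.626×10⁻³⁴)(2.998×10⁸)/(395×10⁻⁹) = 5.029×10⁻¹⁹ J.
Energy delivered: (1.71 mW)(6660 s) = 11.39 J.
Photons incident: 11.39 / 5.029×10⁻¹⁹ = 2.265×10¹⁹, i.e. 2.265×10¹⁹/6.022×10²³ = 3.761×10⁻⁵ mol.
Φ = 3.37×10⁻⁵ mol / 3.761×10⁻⁵ mol photons = 0.896.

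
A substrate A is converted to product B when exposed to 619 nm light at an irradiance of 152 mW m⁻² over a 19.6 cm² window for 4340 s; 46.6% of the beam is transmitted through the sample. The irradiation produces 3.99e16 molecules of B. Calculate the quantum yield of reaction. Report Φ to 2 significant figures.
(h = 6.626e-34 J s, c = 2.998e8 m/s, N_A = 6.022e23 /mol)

Product: 3.99e16 / 6.022e23 = 6.626e-8 mol.
Photon energy at 619 nm: hc/λ = (6.626e-34)(2.998e8)/(619e-9) = 3.209e-19 J.
Energy delivered: (152 mW m⁻²)(19.6e-4 m²)(4340 s) = 1.293 J.
Photons incident: 1.293 / 3.209e-19 = 4.029e18, i.e. 4.029e18/6.022e23 = 6.690e-6 mol.
Fraction absorbed: 1 − 46.6/100 = 0.5340.
Photons absorbed: 0.5340 × 6.690e-6 = 3.572e-6 mol.
Φ = 6.626e-8 mol / 3.572e-6 mol photons = 0.019.

Φ = 0.019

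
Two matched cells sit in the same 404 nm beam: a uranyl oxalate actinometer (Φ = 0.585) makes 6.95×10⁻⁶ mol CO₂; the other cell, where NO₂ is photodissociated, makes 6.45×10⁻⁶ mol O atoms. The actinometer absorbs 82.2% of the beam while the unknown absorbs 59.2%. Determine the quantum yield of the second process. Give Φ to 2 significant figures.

Photons absorbed by the actinometer: 6.95×10⁻⁶ / 0.585 = 1.188×10⁻⁵ mol.
Incident flux: 1.188×10⁻⁵ / 0.822 = 1.445×10⁻⁵ einstein.
Absorbed by unknown: 0.592 × 1.445×10⁻⁵ = 8.554×10⁻⁶ mol.
Φ(unknown) = 6.45×10⁻⁶ / 8.554×10⁻⁶ = 0.75.

Φ = 0.75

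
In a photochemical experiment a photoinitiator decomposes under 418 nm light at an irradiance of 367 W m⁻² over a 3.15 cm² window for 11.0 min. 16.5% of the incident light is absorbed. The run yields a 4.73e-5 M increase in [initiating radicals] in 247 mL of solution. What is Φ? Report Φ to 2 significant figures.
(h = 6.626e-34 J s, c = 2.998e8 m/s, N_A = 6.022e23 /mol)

Product: (4.73e-5 M)(0.247 L) = 1.168e-5 mol.
Photon energy at 418 nm: hc/λ = (6.626e-34)(2.998e8)/(418e-9) = 4.752e-19 J.
Energy delivered: (367 W m⁻²)(3.15e-4 m²)(660 s) = 76.30 J.
Photons incident: 76.30 / 4.752e-19 = 1.606e20, i.e. 1.606e20/6.022e23 = 2.667e-4 mol.
Photons absorbed: 0.165 × 2.667e-4 = 4.401e-5 mol.
Φ = 1.168e-5 mol / 4.401e-5 mol photons = 0.27.

Φ = 0.27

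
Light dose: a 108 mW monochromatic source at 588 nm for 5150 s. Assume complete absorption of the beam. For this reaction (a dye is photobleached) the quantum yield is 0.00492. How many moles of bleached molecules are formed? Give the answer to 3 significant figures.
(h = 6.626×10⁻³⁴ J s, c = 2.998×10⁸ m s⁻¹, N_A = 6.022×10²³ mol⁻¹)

1.35×10⁻⁵ mol

Photon energy at 588 nm: hc/λ = (6.626×10⁻³⁴)(2.998×10⁸)/(588×10⁻⁹) = 3.378×10⁻¹⁹ J.
Energy delivered: (108 mW)(5150 s) = 556.2 J.
Photons incident: 556.2 / 3.378×10⁻¹⁹ = 1.647×10²¹, i.e. 1.647×10²¹/6.022×10²³ = 0.002735 mol.
Product: Φ × n_abs = 0.00492 × 0.002735 = 1.346×10⁻⁵ mol.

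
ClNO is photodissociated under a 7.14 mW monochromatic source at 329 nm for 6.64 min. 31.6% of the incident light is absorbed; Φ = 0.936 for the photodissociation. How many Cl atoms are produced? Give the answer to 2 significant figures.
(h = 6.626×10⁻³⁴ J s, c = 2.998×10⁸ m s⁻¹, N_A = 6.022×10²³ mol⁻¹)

1.4×10¹⁸ atoms

Photon energy at 329 nm: hc/λ = (6.626×10⁻³⁴)(2.998×10⁸)/(329×10⁻⁹) = 6.038×10⁻¹⁹ J.
Energy delivered: (7.14 mW)(398.4 s) = 2.845 J.
Photons incident: 2.845 / 6.038×10⁻¹⁹ = 4.712×10¹⁸, i.e. 4.712×10¹⁸/6.022×10²³ = 7.825×10⁻⁶ mol.
Photons absorbed: 0.316 × 7.825×10⁻⁶ = 2.473×10⁻⁶ mol.
Product: Φ × n_abs = 0.936 × 2.473×10⁻⁶ = 2.315×10⁻⁶ mol.
As a count: 2.315×10⁻⁶ × 6.022×10²³ = 1.4×10¹⁸.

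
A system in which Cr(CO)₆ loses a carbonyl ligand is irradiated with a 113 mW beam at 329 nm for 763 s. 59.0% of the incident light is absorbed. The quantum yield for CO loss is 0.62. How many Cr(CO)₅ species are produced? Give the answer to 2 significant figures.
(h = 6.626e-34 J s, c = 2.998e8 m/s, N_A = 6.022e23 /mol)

Photon energy at 329 nm: hc/λ = (6.626e-34)(2.998e8)/(329e-9) = 6.038e-19 J.
Energy delivered: (113 mW)(763 s) = 86.22 J.
Photons incident: 86.22 / 6.038e-19 = 1.428e20, i.e. 1.428e20/6.022e23 = 2.371e-4 mol.
Photons absorbed: 0.590 × 2.371e-4 = 1.399e-4 mol.
Product: Φ × n_abs = 0.62 × 1.399e-4 = 8.674e-5 mol.
As a count: 8.674e-5 × 6.022e23 = 5.2e19.

5.2e19 species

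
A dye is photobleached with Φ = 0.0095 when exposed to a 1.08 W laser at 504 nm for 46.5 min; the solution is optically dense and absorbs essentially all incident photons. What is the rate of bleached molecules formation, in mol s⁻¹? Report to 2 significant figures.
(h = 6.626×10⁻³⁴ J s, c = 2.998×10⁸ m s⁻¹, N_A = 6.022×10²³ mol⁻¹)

4.3×10⁻⁸ mol s⁻¹

Photon energy at 504 nm: hc/λ = (6.626×10⁻³⁴)(2.998×10⁸)/(504×10⁻⁹) = 3.941×10⁻¹⁹ J.
Energy delivered: (1.08 W)(2790 s) = 3013 J.
Photons incident: 3013 / 3.941×10⁻¹⁹ = 7.645×10²¹, i.e. 7.645×10²¹/6.022×10²³ = 0.01270 mol.
Product formed: 0.0095 × 0.01270 = 1.206×10⁻⁴ mol.
Rate: 1.206×10⁻⁴ / 2790 s = 4.3×10⁻⁸ mol s⁻¹.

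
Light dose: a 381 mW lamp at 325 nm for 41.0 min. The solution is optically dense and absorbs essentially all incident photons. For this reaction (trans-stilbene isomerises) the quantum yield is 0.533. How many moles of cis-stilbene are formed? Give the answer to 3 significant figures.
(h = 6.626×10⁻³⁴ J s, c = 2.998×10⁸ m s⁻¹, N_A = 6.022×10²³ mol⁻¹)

0.00136 mol

Photon energy at 325 nm: hc/λ = (6.626×10⁻³⁴)(2.998×10⁸)/(325×10⁻⁹) = 6.112×10⁻¹⁹ J.
Energy delivered: (381 mW)(2460 s) = 937.3 J.
Photons incident: 937.3 / 6.112×10⁻¹⁹ = 1.534×10²¹, i.e. 1.534×10²¹/6.022×10²³ = 0.002547 mol.
Product: Φ × n_abs = 0.533 × 0.002547 = 0.001358 mol.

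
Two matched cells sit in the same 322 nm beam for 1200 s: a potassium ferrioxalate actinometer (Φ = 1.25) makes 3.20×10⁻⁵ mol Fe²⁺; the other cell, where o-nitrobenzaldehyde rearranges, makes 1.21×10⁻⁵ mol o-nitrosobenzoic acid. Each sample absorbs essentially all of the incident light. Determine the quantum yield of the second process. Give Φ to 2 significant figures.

Φ = 0.47

Photons absorbed by the actinometer: 3.20×10⁻⁵ / 1.25 = 2.560×10⁻⁵ mol.
Φ(unknown) = 1.21×10⁻⁵ / 2.560×10⁻⁵ = 0.47.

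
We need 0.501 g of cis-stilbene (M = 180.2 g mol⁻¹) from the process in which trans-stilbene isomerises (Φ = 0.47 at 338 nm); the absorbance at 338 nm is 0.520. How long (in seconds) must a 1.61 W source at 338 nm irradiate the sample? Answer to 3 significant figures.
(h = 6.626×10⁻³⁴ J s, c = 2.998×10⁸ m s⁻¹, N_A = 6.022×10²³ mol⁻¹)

Product: 0.501 g / 180.2 g mol⁻¹ = 0.002780 mol.
Photons that must be absorbed: 0.002780 / 0.47 = 0.005915 mol.
Fraction absorbed: 1 − 10^(−0.520) = 0.6980.
Incident photons needed: 0.005915 / 0.6980 = 0.008474 mol.
Photon energy: hc/λ = 5.877×10⁻¹⁹ J; per mole, 3.539×10⁵ J mol⁻¹.
Energy required: 0.008474 × 3.539×10⁵ = 2999 J.
Time: 2999 J / 1.61 W = 1860 s.

t ≈ 1860 s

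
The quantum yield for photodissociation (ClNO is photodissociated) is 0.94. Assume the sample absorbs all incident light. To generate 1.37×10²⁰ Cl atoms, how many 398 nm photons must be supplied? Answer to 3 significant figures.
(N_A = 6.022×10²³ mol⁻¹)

Product: 1.37×10²⁰ / 6.022×10²³ = 2.275×10⁻⁴ mol.
Photons that must be absorbed: 2.275×10⁻⁴ / 0.94 = 2.420×10⁻⁴ mol.
Photon count: 2.420×10⁻⁴ × 6.022×10²³ = 1.46×10²⁰.

1.46×10²⁰ photons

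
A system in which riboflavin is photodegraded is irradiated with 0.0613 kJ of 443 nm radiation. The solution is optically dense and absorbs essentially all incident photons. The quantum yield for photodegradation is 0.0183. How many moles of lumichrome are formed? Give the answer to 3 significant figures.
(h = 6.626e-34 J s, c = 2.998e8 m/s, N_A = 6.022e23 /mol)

4.15e-6 mol

Photon energy at 443 nm: hc/λ = (6.626e-34)(2.998e8)/(443e-9) = 4.484e-19 J.
Incident energy: 0.0613 kJ = 61.3 J.
Photons incident: 61.3 / 4.484e-19 = 1.367e20, i.e. 1.367e20/6.022e23 = 2.270e-4 mol.
Product: Φ × n_abs = 0.0183 × 2.270e-4 = 4.154e-6 mol.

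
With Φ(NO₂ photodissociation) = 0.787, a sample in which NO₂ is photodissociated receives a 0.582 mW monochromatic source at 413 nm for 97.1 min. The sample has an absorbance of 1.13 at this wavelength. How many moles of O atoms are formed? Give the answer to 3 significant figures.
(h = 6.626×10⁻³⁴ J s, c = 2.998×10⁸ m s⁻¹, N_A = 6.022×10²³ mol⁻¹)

Photon energy at 413 nm: hc/λ = (6.626×10⁻³⁴)(2.998×10⁸)/(413×10⁻⁹) = 4.810×10⁻¹⁹ J.
Energy delivered: (0.582 mW)(5826 s) = 3.391 J.
Photons incident: 3.391 / 4.810×10⁻¹⁹ = 7.050×10¹⁸, i.e. 7.050×10¹⁸/6.022×10²³ = 1.171×10⁻⁵ mol.
Fraction absorbed: 1 − 10^(−1.13) = 0.9259.
Photons absorbed: 0.9259 × 1.171×10⁻⁵ = 1.084×10⁻⁵ mol.
Product: Φ × n_abs = 0.787 × 1.084×10⁻⁵ = 8.531×10⁻⁶ mol.

8.53×10⁻⁶ mol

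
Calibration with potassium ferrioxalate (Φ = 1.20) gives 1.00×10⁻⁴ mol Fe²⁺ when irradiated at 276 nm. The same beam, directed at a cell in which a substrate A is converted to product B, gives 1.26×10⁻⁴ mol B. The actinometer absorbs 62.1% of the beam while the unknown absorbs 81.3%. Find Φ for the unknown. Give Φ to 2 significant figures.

Φ = 1.2

Photons absorbed by the actinometer: 1.00×10⁻⁴ / 1.20 = 8.333×10⁻⁵ mol.
Incident flux: 8.333×10⁻⁵ / 0.621 = 1.342×10⁻⁴ einstein.
Absorbed by unknown: 0.813 × 1.342×10⁻⁴ = 1.091×10⁻⁴ mol.
Φ(unknown) = 1.26×10⁻⁴ / 1.091×10⁻⁴ = 1.2.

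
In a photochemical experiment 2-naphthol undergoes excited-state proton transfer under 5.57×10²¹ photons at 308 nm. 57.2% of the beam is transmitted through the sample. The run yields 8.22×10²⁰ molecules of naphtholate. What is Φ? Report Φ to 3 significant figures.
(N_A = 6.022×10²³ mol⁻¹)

Product: 8.22×10²⁰ / 6.022×10²³ = 0.001365 mol.
Moles of photons: 5.57×10²¹ / 6.022×10²³ = 0.009249 mol.
Fraction absorbed: 1 − 57.2/100 = 0.4280.
Photons absorbed: 0.4280 × 0.009249 = 0.003959 mol.
Φ = 0.001365 mol / 0.003959 mol photons = 0.345.

Φ = 0.345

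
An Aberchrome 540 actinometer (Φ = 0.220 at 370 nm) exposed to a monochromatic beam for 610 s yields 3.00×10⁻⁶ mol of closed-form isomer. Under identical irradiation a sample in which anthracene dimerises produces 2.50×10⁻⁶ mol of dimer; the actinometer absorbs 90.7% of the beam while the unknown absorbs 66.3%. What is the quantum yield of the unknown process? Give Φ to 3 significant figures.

Φ = 0.251

Photons absorbed by the actinometer: 3.00×10⁻⁶ / 0.220 = 1.364×10⁻⁵ mol.
Incident flux: 1.364×10⁻⁵ / 0.907 = 1.504×10⁻⁵ einstein.
Absorbed by unknown: 0.663 × 1.504×10⁻⁵ = 9.972×10⁻⁶ mol.
Φ(unknown) = 2.50×10⁻⁶ / 9.972×10⁻⁶ = 0.251.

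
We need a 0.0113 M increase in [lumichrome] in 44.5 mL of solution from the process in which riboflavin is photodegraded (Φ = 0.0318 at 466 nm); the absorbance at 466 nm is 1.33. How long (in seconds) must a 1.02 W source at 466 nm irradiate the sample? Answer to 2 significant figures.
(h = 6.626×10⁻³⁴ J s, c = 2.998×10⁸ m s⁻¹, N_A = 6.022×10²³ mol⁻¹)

Product: (0.0113 M)(0.0445 L) = 5.029×10⁻⁴ mol.
Photons that must be absorbed: 5.029×10⁻⁴ / 0.0318 = 0.01581 mol.
Fraction absorbed: 1 − 10^(−1.33) = 0.9532.
Incident photons needed: 0.01581 / 0.9532 = 0.01659 mol.
Photon energy: hc/λ = 4.263×10⁻¹⁹ J; per mole, 2.567×10⁵ J mol⁻¹.
Energy required: 0.01659 × 2.567×10⁵ = 4259 J.
Time: 4259 J / 1.02 W = 4200 s.

t ≈ 4200 s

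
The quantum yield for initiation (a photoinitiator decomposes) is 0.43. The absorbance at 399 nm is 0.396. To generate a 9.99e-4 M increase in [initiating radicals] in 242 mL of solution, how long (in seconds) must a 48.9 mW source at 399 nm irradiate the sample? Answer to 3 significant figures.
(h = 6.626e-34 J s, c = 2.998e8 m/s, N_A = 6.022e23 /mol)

t ≈ 5760 s

Product: (9.99e-4 M)(0.242 L) = 2.418e-4 mol.
Photons that must be absorbed: 2.418e-4 / 0.43 = 5.623e-4 mol.
Fraction absorbed: 1 − 10^(−0.396) = 0.5982.
Incident photons needed: 5.623e-4 / 0.5982 = 9.400e-4 mol.
Photon energy: hc/λ = 4.979e-19 J; per mole, 2.998e5 J mol⁻¹.
Energy required: 9.400e-4 × 2.998e5 = 281.8 J.
Time: 281.8 J / 0.0489 W = 5760 s.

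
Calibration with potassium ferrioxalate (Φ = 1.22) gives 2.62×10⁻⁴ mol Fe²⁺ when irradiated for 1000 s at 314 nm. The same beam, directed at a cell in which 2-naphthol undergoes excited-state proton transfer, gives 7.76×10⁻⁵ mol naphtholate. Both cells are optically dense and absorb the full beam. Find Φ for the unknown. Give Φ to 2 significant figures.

Φ = 0.36

Photons absorbed by the actinometer: 2.62×10⁻⁴ / 1.22 = 2.148×10⁻⁴ mol.
Φ(unknown) = 7.76×10⁻⁵ / 2.148×10⁻⁴ = 0.36.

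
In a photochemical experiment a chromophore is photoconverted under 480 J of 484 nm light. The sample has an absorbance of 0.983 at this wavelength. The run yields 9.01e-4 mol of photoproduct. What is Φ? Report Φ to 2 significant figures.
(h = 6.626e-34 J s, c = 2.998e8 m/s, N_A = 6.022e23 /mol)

Photon energy at 484 nm: hc/λ = (6.626e-34)(2.998e8)/(484e-9) = 4.104e-19 J.
Photons incident: 480 / 4.104e-19 = 1.170e21, i.e. 1.170e21/6.022e23 = 0.001943 mol.
Fraction absorbed: 1 − 10^(−0.983) = 0.8960.
Photons absorbed: 0.8960 × 0.001943 = 0.001741 mol.
Φ = 9.01e-4 mol / 0.001741 mol photons = 0.52.

Φ = 0.52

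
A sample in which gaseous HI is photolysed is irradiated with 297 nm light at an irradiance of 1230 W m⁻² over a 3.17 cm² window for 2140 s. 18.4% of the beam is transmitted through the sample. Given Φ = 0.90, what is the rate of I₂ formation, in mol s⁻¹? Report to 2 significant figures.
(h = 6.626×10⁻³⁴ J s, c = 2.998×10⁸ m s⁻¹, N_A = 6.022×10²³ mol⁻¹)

7.1×10⁻⁷ mol s⁻¹

Photon energy at 297 nm: hc/λ = (6.626×10⁻³⁴)(2.998×10⁸)/(297×10⁻⁹) = 6.688×10⁻¹⁹ J.
Energy delivered: (1230 W m⁻²)(3.17×10⁻⁴ m²)(2140 s) = 834.4 J.
Photons incident: 834.4 / 6.688×10⁻¹⁹ = 1.248×10²¹, i.e. 1.248×10²¹/6.022×10²³ = 0.002072 mol.
Fraction absorbed: 1 − 18.4/100 = 0.8160.
Photons absorbed: 0.8160 × 0.002072 = 0.001691 mol.
Product formed: 0.90 × 0.001691 = 0.001522 mol.
Rate: 0.001522 / 2140 s = 7.1×10⁻⁷ mol s⁻¹.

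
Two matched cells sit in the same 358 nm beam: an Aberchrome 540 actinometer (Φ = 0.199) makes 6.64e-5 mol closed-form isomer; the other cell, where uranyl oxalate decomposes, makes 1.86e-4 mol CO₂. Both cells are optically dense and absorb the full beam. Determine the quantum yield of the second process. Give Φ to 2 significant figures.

Φ = 0.56

Photons absorbed by the actinometer: 6.64e-5 / 0.199 = 3.337e-4 mol.
Φ(unknown) = 1.86e-4 / 3.337e-4 = 0.56.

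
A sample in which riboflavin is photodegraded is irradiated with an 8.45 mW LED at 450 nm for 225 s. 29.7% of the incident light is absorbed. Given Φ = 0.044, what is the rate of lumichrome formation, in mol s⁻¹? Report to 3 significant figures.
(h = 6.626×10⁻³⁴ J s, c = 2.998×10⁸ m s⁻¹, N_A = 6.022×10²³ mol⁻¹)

4.15×10⁻¹⁰ mol s⁻¹

Photon energy at 450 nm: hc/λ = (6.626×10⁻³⁴)(2.998×10⁸)/(450×10⁻⁹) = 4.414×10⁻¹⁹ J.
Energy delivered: (8.45 mW)(225 s) = 1.901 J.
Photons incident: 1.901 / 4.414×10⁻¹⁹ = 4.307×10¹⁸, i.e. 4.307×10¹⁸/6.022×10²³ = 7.152×10⁻⁶ mol.
Photons absorbed: 0.297 × 7.152×10⁻⁶ = 2.124×10⁻⁶ mol.
Product formed: 0.044 × 2.124×10⁻⁶ = 9.346×10⁻⁸ mol.
Rate: 9.346×10⁻⁸ / 225 s = 4.15×10⁻¹⁰ mol s⁻¹.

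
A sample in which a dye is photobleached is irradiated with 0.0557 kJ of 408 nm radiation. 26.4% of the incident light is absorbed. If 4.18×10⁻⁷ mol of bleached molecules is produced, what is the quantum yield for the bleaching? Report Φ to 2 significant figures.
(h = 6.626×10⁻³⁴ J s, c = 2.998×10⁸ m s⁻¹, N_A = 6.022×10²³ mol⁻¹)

Photon energy at 408 nm: hc/λ = (6.626×10⁻³⁴)(2.998×10⁸)/(408×10⁻⁹) = 4.869×10⁻¹⁹ J.
Incident energy: 0.0557 kJ = 55.7 J.
Photons incident: 55.7 / 4.869×10⁻¹⁹ = 1.144×10²⁰, i.e. 1.144×10²⁰/6.022×10²³ = 1.900×10⁻⁴ mol.
Photons absorbed: 0.264 × 1.900×10⁻⁴ = 5.016×10⁻⁵ mol.
Φ = 4.18×10⁻⁷ mol / 5.016×10⁻⁵ mol photons = 0.0083.

Φ = 0.0083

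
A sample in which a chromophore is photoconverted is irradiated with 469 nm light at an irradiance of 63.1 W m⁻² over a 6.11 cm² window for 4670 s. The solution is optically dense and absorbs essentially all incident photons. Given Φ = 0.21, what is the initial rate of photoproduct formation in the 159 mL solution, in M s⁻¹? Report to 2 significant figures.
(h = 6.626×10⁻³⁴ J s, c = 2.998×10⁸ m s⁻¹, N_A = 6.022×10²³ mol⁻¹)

2.0×10⁻⁷ M s⁻¹

Photon energy at 469 nm: hc/λ = (6.626×10⁻³⁴)(2.998×10⁸)/(469×10⁻⁹) = 4.236×10⁻¹⁹ J.
Energy delivered: (63.1 W m⁻²)(6.11×10⁻⁴ m²)(4670 s) = 180.0 J.
Photons incident: 180.0 / 4.236×10⁻¹⁹ = 4.249×10²⁰, i.e. 4.249×10²⁰/6.022×10²³ = 7.056×10⁻⁴ mol.
Product formed: 0.21 × 7.056×10⁻⁴ = 1.482×10⁻⁴ mol.
Rate: 1.482×10⁻⁴ mol / (4670 s × 0.159 L) = 2.0×10⁻⁷ M s⁻¹.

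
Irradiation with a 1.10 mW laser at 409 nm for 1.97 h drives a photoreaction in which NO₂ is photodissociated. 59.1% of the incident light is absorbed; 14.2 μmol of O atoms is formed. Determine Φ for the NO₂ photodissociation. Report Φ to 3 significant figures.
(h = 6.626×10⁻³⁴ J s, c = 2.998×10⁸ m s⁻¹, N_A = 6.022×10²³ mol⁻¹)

Product: 14.2 μmol = 1.42×10⁻⁵ mol.
Photon energy at 409 nm: hc/λ = (6.626×10⁻³⁴)(2.998×10⁸)/(409×10⁻⁹) = 4.857×10⁻¹⁹ J.
Energy delivered: (1.10 mW)(7092 s) = 7.801 J.
Photons incident: 7.801 / 4.857×10⁻¹⁹ = 1.606×10¹⁹, i.e. 1.606×10¹⁹/6.022×10²³ = 2.667×10⁻⁵ mol.
Photons absorbed: 0.591 × 2.667×10⁻⁵ = 1.576×10⁻⁵ mol.
Φ = 1.42×10⁻⁵ mol / 1.576×10⁻⁵ mol photons = 0.901.

Φ = 0.901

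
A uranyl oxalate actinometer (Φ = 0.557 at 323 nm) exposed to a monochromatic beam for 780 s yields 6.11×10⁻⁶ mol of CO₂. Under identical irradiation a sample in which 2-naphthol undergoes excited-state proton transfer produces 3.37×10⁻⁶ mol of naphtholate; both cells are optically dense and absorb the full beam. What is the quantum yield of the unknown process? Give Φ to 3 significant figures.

Photons absorbed by the actinometer: 6.11×10⁻⁶ / 0.557 = 1.097×10⁻⁵ mol.
Φ(unknown) = 3.37×10⁻⁶ / 1.097×10⁻⁵ = 0.307.

Φ = 0.307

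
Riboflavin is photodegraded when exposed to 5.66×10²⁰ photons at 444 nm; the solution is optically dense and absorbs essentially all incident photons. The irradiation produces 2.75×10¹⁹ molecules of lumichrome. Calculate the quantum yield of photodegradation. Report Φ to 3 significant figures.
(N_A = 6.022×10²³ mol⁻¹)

Product: 2.75×10¹⁹ / 6.022×10²³ = 4.567×10⁻⁵ mol.
Moles of photons: 5.66×10²⁰ / 6.022×10²³ = 9.399×10⁻⁴ mol.
Φ = 4.567×10⁻⁵ mol / 9.399×10⁻⁴ mol photons = 0.0486.

Φ = 0.0486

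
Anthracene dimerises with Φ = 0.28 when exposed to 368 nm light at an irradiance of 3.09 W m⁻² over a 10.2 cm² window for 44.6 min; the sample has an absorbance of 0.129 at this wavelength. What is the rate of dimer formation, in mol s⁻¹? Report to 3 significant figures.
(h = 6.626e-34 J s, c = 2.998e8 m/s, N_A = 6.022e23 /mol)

Photon energy at 368 nm: hc/λ = (6.626e-34)(2.998e8)/(368e-9) = 5.398e-19 J.
Energy delivered: (3.09 W m⁻²)(10.2e-4 m²)(2676 s) = 8.434 J.
Photons incident: 8.434 / 5.398e-19 = 1.562e19, i.e. 1.562e19/6.022e23 = 2.594e-5 mol.
Fraction absorbed: 1 − 10^(−0.129) = 0.2570.
Photons absorbed: 0.2570 × 2.594e-5 = 6.667e-6 mol.
Product formed: 0.28 × 6.667e-6 = 1.867e-6 mol.
Rate: 1.867e-6 / 2676 s = 6.98e-10 mol s⁻¹.

6.98e-10 mol s⁻¹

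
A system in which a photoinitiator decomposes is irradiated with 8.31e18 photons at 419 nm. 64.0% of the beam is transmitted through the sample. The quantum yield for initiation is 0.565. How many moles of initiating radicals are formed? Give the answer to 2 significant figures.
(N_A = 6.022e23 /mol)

Moles of photons: 8.31e18 / 6.022e23 = 1.380e-5 mol.
Fraction absorbed: 1 − 64.0/100 = 0.3600.
Photons absorbed: 0.3600 × 1.380e-5 = 4.968e-6 mol.
Product: Φ × n_abs = 0.565 × 4.968e-6 = 2.807e-6 mol.

2.8e-6 mol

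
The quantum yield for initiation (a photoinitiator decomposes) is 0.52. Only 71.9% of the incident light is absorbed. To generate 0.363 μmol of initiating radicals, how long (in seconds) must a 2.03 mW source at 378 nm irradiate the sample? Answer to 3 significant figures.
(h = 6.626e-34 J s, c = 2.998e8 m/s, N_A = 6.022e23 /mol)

t ≈ 151 s

Product: 0.363 μmol = 3.63e-7 mol.
Photons that must be absorbed: 3.63e-7 / 0.52 = 6.981e-7 mol.
Incident photons needed: 6.981e-7 / 0.719 = 9.709e-7 mol.
Photon energy: hc/λ = 5.255e-19 J; per mole, 3.165e5 J mol⁻¹.
Energy required: 9.709e-7 × 3.165e5 = 0.3073 J.
Time: 0.3073 J / 0.00203 W = 151 s.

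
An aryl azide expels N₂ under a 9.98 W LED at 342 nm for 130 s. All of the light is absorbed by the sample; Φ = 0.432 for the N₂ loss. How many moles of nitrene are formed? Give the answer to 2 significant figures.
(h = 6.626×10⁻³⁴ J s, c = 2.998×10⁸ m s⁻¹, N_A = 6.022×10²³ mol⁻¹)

0.0016 mol

Photon energy at 342 nm: hc/λ = (6.626×10⁻³⁴)(2.998×10⁸)/(342×10⁻⁹) = 5.808×10⁻¹⁹ J.
Energy delivered: (9.98 W)(130 s) = 1297 J.
Photons incident: 1297 / 5.808×10⁻¹⁹ = 2.233×10²¹, i.e. 2.233×10²¹/6.022×10²³ = 0.003708 mol.
Product: Φ × n_abs = 0.432 × 0.003708 = 0.001602 mol.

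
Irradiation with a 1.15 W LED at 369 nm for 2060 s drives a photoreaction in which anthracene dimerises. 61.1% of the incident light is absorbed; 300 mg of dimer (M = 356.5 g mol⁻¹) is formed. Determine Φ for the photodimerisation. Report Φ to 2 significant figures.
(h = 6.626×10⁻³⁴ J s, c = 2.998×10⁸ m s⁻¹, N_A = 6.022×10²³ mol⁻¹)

Φ = 0.19

Product: 300 mg / 356.5 g mol⁻¹ = 8.415×10⁻⁴ mol.
Photon energy at 369 nm: hc/λ = (6.626×10⁻³⁴)(2.998×10⁸)/(369×10⁻⁹) = 5.383×10⁻¹⁹ J.
Energy delivered: (1.15 W)(2060 s) = 2369 J.
Photons incident: 2369 / 5.383×10⁻¹⁹ = 4.401×10²¹, i.e. 4.401×10²¹/6.022×10²³ = 0.007308 mol.
Photons absorbed: 0.611 × 0.007308 = 0.004465 mol.
Φ = 8.415×10⁻⁴ mol / 0.004465 mol photons = 0.19.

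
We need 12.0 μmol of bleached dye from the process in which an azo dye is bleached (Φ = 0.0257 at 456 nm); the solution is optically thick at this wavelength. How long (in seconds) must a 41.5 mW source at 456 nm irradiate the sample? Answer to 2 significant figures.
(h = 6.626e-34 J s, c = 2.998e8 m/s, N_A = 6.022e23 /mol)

Product: 12.0 μmol = 1.20e-5 mol.
Photons that must be absorbed: 1.20e-5 / 0.0257 = 4.669e-4 mol.
Photon energy: hc/λ = 4.356e-19 J; per mole, 2.623e5 J mol⁻¹.
Energy required: 4.669e-4 × 2.623e5 = 122.5 J.
Time: 122.5 J / 0.0415 W = 3000 s.

t ≈ 3000 s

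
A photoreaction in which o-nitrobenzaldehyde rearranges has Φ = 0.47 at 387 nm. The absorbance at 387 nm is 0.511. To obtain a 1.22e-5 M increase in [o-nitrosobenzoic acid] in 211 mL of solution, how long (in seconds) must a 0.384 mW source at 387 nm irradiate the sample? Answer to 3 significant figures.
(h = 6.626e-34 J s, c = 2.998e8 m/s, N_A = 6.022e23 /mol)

Product: (1.22e-5 M)(0.211 L) = 2.574e-6 mol.
Photons that must be absorbed: 2.574e-6 / 0.47 = 5.477e-6 mol.
Fraction absorbed: 1 − 10^(−0.511) = 0.6917.
Incident photons needed: 5.477e-6 / 0.6917 = 7.918e-6 mol.
Photon energy: hc/λ = 5.133e-19 J; per mole, 3.091e5 J mol⁻¹.
Energy required: 7.918e-6 × 3.091e5 = 2.447 J.
Time: 2.447 J / 0.000384 W = 6370 s.

t ≈ 6370 s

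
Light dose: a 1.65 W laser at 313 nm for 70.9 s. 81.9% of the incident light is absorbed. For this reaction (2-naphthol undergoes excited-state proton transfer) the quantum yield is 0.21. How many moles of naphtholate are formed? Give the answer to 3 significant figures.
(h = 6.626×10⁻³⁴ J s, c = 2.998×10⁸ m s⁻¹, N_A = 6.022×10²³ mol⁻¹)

Photon energy at 313 nm: hc/λ = (6.626×10⁻³⁴)(2.998×10⁸)/(313×10⁻⁹) = 6.347×10⁻¹⁹ J.
Energy delivered: (1.65 W)(70.9 s) = 117.0 J.
Photons incident: 117.0 / 6.347×10⁻¹⁹ = 1.843×10²⁰, i.e. 1.843×10²⁰/6.022×10²³ = 3.060×10⁻⁴ mol.
Photons absorbed: 0.819 × 3.060×10⁻⁴ = 2.506×10⁻⁴ mol.
Product: Φ × n_abs = 0.21 × 2.506×10⁻⁴ = 5.263×10⁻⁵ mol.

5.26×10⁻⁵ mol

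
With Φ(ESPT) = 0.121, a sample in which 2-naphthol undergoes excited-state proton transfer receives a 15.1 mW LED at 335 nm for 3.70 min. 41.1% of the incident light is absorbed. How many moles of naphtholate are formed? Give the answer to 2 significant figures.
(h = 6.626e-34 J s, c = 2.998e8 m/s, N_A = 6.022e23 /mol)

Photon energy at 335 nm: hc/λ = (6.626e-34)(2.998e8)/(335e-9) = 5.930e-19 J.
Energy delivered: (15.1 mW)(222 s) = 3.352 J.
Photons incident: 3.352 / 5.930e-19 = 5.653e18, i.e. 5.653e18/6.022e23 = 9.387e-6 mol.
Photons absorbed: 0.411 × 9.387e-6 = 3.858e-6 mol.
Product: Φ × n_abs = 0.121 × 3.858e-6 = 4.668e-7 mol.

4.7e-7 mol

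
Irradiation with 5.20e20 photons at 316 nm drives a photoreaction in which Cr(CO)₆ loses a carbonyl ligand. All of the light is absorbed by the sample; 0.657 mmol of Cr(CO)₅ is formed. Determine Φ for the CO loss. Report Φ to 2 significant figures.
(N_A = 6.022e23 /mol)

Φ = 0.76

Product: 0.657 mmol = 6.57e-4 mol.
Moles of photons: 5.20e20 / 6.022e23 = 8.635e-4 mol.
Φ = 6.57e-4 mol / 8.635e-4 mol photons = 0.76.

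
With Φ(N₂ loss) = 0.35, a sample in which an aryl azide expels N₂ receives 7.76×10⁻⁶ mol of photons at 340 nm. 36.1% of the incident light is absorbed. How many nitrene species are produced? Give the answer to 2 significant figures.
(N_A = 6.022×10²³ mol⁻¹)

Photons absorbed: 0.361 × 7.76×10⁻⁶ = 2.801×10⁻⁶ mol.
Product: Φ × n_abs = 0.35 × 2.801×10⁻⁶ = 9.803×10⁻⁷ mol.
As a count: 9.803×10⁻⁷ × 6.022×10²³ = 5.9×10¹⁷.

5.9×10¹⁷ species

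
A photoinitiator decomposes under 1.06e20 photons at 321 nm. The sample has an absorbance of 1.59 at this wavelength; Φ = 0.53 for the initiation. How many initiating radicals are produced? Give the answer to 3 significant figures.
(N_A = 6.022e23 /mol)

5.47e19 initiating radicals

Moles of photons: 1.06e20 / 6.022e23 = 1.760e-4 mol.
Fraction absorbed: 1 − 10^(−1.59) = 0.9743.
Photons absorbed: 0.9743 × 1.760e-4 = 1.715e-4 mol.
Product: Φ × n_abs = 0.53 × 1.715e-4 = 9.090e-5 mol.
As a count: 9.090e-5 × 6.022e23 = 5.47e19.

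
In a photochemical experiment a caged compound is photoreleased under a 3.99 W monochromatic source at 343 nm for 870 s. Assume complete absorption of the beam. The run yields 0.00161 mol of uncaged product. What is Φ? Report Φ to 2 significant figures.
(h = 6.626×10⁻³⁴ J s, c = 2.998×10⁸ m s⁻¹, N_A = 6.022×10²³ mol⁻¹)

Φ = 0.16

Photon energy at 343 nm: hc/λ = (6.626×10⁻³⁴)(2.998×10⁸)/(343×10⁻⁹) = 5.791×10⁻¹⁹ J.
Energy delivered: (3.99 W)(870 s) = 3471 J.
Photons incident: 3471 / 5.791×10⁻¹⁹ = 5.994×10²¹, i.e. 5.994×10²¹/6.022×10²³ = 0.009954 mol.
Φ = 0.00161 mol / 0.009954 mol photons = 0.16.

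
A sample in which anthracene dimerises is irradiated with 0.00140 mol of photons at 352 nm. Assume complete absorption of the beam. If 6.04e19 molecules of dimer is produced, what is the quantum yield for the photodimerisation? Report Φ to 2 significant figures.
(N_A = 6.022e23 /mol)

Product: 6.04e19 / 6.022e23 = 1.003e-4 mol.
Φ = 1.003e-4 mol / 0.00140 mol photons = 0.072.

Φ = 0.072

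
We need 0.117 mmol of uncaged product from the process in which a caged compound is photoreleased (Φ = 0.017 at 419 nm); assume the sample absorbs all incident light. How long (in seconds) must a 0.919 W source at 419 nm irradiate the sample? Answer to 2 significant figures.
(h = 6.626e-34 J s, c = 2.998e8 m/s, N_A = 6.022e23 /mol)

Product: 0.117 mmol = 1.17e-4 mol.
Photons that must be absorbed: 1.17e-4 / 0.017 = 0.006882 mol.
Photon energy: hc/λ = 4.741e-19 J; per mole, 2.855e5 J mol⁻¹.
Energy required: 0.006882 × 2.855e5 = 1965 J.
Time: 1965 J / 0.919 W = 2100 s.

t ≈ 2100 s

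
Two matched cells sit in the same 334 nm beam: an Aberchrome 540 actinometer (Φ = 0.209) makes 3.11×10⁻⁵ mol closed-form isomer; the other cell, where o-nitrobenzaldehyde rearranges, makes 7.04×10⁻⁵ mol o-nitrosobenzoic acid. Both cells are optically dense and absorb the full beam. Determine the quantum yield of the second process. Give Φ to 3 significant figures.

Φ = 0.473

Photons absorbed by the actinometer: 3.11×10⁻⁵ / 0.209 = 1.488×10⁻⁴ mol.
Φ(unknown) = 7.04×10⁻⁵ / 1.488×10⁻⁴ = 0.473.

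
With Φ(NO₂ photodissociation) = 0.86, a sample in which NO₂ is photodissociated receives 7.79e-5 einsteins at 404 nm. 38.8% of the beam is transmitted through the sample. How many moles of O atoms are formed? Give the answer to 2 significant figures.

Fraction absorbed: 1 − 38.8/100 = 0.6120.
Photons absorbed: 0.6120 × 7.79e-5 = 4.767e-5 mol.
Product: Φ × n_abs = 0.86 × 4.767e-5 = 4.100e-5 mol.

4.1e-5 mol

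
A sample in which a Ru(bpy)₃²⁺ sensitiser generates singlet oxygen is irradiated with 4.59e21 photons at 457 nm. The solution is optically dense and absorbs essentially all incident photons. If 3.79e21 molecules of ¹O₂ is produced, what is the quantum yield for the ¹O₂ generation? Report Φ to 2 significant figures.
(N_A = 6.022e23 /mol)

Product: 3.79e21 / 6.022e23 = 0.006294 mol.
Moles of photons: 4.59e21 / 6.022e23 = 0.007622 mol.
Φ = 0.006294 mol / 0.007622 mol photons = 0.83.

Φ = 0.83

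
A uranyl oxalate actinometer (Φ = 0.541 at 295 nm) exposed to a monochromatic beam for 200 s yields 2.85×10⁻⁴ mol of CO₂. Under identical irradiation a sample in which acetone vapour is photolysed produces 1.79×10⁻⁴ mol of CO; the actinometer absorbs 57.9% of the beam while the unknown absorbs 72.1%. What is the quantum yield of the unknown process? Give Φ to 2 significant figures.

Photons absorbed by the actinometer: 2.85×10⁻⁴ / 0.541 = 5.268×10⁻⁴ mol.
Incident flux: 5.268×10⁻⁴ / 0.579 = 9.098×10⁻⁴ einstein.
Absorbed by unknown: 0.721 × 9.098×10⁻⁴ = 6.560×10⁻⁴ mol.
Φ(unknown) = 1.79×10⁻⁴ / 6.560×10⁻⁴ = 0.27.

Φ = 0.27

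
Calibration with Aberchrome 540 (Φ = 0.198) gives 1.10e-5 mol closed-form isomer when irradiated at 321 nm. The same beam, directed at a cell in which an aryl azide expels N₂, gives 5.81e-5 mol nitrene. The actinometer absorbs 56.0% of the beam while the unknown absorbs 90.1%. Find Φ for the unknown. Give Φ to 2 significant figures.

Φ = 0.65

Photons absorbed by the actinometer: 1.10e-5 / 0.198 = 5.556e-5 mol.
Incident flux: 5.556e-5 / 0.560 = 9.921e-5 einstein.
Absorbed by unknown: 0.901 × 9.921e-5 = 8.939e-5 mol.
Φ(unknown) = 5.81e-5 / 8.939e-5 = 0.65.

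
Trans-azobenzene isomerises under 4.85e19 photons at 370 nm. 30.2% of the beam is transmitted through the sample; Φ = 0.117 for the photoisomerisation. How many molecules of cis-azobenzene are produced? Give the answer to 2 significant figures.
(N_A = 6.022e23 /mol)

Moles of photons: 4.85e19 / 6.022e23 = 8.054e-5 mol.
Fraction absorbed: 1 − 30.2/100 = 0.6980.
Photons absorbed: 0.6980 × 8.054e-5 = 5.622e-5 mol.
Product: Φ × n_abs = 0.117 × 5.622e-5 = 6.578e-6 mol.
As a count: 6.578e-6 × 6.022e23 = 4.0e18.

4.0e18 molecules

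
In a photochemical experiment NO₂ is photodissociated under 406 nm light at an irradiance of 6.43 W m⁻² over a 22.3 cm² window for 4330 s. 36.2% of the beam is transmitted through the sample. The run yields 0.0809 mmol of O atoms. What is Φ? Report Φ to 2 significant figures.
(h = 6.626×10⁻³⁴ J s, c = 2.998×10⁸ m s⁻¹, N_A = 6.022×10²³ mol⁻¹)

Product: 0.0809 mmol = 8.09×10⁻⁵ mol.
Photon energy at 406 nm: hc/λ = (6.626×10⁻³⁴)(2.998×10⁸)/(406×10⁻⁹) = 4.893×10⁻¹⁹ J.
Energy delivered: (6.43 W m⁻²)(22.3×10⁻⁴ m²)(4330 s) = 62.09 J.
Photons incident: 62.09 / 4.893×10⁻¹⁹ = 1.269×10²⁰, i.e. 1.269×10²⁰/6.022×10²³ = 2.107×10⁻⁴ mol.
Fraction absorbed: 1 − 36.2/100 = 0.6380.
Photons absorbed: 0.6380 × 2.107×10⁻⁴ = 1.344×10⁻⁴ mol.
Φ = 8.09×10⁻⁵ mol / 1.344×10⁻⁴ mol photons = 0.60.

Φ = 0.60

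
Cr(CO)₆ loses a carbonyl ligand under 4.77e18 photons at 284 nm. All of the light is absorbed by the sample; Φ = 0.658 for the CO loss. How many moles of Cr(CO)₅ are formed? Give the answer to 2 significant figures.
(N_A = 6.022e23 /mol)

5.2e-6 mol

Moles of photons: 4.77e18 / 6.022e23 = 7.921e-6 mol.
Product: Φ × n_abs = 0.658 × 7.921e-6 = 5.212e-6 mol.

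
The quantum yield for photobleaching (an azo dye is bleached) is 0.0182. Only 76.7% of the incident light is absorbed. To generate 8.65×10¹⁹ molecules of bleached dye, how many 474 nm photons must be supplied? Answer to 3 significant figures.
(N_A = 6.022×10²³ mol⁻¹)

Product: 8.65×10¹⁹ / 6.022×10²³ = 1.436×10⁻⁴ mol.
Photons that must be absorbed: 1.436×10⁻⁴ / 0.0182 = 0.007890 mol.
Incident photons needed: 0.007890 / 0.767 = 0.01029 mol.
Photon count: 0.01029 × 6.022×10²³ = 6.20×10²¹.

6.20×10²¹ photons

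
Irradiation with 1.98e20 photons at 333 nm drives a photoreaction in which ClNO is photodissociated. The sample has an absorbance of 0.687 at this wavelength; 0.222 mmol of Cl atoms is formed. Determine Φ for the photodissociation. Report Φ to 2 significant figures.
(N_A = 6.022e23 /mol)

Φ = 0.85

Product: 0.222 mmol = 2.22e-4 mol.
Moles of photons: 1.98e20 / 6.022e23 = 3.288e-4 mol.
Fraction absorbed: 1 − 10^(−0.687) = 0.7944.
Photons absorbed: 0.7944 × 3.288e-4 = 2.612e-4 mol.
Φ = 2.22e-4 mol / 2.612e-4 mol photons = 0.85.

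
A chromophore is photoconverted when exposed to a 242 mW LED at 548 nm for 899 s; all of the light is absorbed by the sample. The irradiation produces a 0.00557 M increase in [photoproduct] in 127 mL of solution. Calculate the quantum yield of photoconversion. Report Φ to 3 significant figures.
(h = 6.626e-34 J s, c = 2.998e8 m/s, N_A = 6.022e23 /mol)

Product: (0.00557 M)(0.127 L) = 7.074e-4 mol.
Photon energy at 548 nm: hc/λ = (6.626e-34)(2.998e8)/(548e-9) = 3.625e-19 J.
Energy delivered: (242 mW)(899 s) = 217.6 J.
Photons incident: 217.6 / 3.625e-19 = 6.003e20, i.e. 6.003e20/6.022e23 = 9.968e-4 mol.
Φ = 7.074e-4 mol / 9.968e-4 mol photons = 0.710.

Φ = 0.710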